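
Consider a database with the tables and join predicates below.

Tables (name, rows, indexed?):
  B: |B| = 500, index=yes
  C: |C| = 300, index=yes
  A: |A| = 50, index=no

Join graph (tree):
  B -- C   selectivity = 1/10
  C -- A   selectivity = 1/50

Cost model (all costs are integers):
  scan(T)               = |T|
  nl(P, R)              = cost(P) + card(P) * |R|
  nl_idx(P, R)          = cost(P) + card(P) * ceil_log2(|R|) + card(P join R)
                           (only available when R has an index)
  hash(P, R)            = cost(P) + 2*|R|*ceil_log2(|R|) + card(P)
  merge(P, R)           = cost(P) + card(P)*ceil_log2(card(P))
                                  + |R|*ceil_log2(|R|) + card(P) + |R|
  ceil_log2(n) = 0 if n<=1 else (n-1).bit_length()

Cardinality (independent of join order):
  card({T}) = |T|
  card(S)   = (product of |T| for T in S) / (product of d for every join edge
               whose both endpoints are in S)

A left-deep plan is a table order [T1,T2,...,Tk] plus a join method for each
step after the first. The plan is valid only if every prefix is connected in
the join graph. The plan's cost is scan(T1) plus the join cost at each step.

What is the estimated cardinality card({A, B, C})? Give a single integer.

Tables in S: A(50), B(500), C(300)
Edges inside S: B-C(d=10), C-A(d=50)
numerator = 50 * 500 * 300 = 7500000
denominator = 10 * 50 = 500
card(S) = 7500000 / 500 = 15000

15000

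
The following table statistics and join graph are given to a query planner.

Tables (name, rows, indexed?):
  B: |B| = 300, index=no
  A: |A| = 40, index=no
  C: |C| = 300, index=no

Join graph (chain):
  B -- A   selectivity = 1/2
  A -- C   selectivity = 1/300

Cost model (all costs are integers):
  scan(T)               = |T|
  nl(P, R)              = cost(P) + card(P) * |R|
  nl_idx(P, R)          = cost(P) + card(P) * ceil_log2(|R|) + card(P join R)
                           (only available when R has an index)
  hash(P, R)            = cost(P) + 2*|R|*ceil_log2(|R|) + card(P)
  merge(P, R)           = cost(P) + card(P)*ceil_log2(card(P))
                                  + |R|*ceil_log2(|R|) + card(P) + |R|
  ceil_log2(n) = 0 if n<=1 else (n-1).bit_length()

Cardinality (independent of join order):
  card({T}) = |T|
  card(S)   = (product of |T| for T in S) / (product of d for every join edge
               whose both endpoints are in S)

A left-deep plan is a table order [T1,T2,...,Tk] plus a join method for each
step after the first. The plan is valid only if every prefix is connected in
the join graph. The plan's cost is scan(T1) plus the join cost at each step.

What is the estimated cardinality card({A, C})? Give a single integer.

40

Tables in S: A(40), C(300)
Edges inside S: A-C(d=300)
numerator = 40 * 300 = 12000
denominator = 300 = 300
card(S) = 12000 / 300 = 40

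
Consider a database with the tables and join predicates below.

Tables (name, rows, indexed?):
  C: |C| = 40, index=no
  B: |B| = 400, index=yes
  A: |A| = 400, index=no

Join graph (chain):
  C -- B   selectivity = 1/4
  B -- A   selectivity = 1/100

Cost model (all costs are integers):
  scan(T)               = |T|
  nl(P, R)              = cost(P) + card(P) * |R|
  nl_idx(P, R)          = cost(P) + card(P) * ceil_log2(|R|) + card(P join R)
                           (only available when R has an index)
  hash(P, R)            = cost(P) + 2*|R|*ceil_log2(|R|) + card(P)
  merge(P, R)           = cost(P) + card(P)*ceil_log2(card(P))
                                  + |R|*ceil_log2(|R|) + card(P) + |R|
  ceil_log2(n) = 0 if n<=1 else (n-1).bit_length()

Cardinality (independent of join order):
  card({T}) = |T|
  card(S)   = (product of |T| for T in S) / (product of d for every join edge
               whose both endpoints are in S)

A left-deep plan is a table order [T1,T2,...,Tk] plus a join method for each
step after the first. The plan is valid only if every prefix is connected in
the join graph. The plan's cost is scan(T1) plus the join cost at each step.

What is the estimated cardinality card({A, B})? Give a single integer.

Tables in S: A(400), B(400)
Edges inside S: B-A(d=100)
numerator = 400 * 400 = 160000
denominator = 100 = 100
card(S) = 160000 / 100 = 1600

1600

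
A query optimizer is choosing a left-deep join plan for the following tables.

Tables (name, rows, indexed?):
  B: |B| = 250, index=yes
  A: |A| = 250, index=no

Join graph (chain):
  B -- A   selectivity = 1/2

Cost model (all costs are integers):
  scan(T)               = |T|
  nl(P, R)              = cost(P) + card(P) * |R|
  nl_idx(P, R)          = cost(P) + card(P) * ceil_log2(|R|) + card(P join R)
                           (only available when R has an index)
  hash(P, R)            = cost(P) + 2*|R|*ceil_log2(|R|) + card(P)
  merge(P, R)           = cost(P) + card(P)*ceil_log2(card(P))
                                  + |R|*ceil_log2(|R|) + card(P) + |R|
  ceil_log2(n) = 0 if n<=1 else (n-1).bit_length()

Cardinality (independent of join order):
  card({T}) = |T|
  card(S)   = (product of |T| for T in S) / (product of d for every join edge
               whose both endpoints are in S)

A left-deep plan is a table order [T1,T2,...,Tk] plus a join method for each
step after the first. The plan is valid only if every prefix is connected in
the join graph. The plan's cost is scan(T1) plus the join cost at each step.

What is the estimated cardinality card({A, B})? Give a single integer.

31250

Tables in S: A(250), B(250)
Edges inside S: B-A(d=2)
numerator = 250 * 250 = 62500
denominator = 2 = 2
card(S) = 62500 / 2 = 31250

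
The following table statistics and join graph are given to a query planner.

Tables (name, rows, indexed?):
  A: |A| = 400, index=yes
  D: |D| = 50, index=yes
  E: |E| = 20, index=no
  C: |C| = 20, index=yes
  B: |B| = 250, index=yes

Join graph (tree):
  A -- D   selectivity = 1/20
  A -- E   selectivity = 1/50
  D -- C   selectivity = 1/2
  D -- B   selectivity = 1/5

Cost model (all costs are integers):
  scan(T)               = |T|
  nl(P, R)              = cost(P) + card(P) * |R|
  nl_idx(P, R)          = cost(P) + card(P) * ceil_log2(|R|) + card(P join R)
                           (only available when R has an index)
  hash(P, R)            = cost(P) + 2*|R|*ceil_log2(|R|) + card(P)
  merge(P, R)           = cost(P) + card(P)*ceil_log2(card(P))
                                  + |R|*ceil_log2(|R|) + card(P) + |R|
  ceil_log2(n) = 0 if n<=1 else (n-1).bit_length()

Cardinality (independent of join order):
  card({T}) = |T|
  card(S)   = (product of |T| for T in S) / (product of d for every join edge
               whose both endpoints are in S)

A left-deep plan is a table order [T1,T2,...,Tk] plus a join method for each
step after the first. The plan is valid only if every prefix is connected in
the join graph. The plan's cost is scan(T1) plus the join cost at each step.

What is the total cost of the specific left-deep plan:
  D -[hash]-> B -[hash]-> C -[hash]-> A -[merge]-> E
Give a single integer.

step 1: scan D: cost=50, card=50
step 2: join B via hash
    card(P join B) = 50*250/(5) = 2500
    cost = 50 + 2*250*8 + 50 = 4100
step 3: join C via hash
    card(P join C) = 2500*20/(2) = 25000
    cost = 4100 + 2*20*5 + 2500 = 6800
step 4: join A via hash
    card(P join A) = 25000*400/(20) = 500000
    cost = 6800 + 2*400*9 + 25000 = 39000
step 5: join E via merge
    card(P join E) = 500000*20/(50) = 200000
    cost = 39000 + 500000*19 + 20*5 + 500000 + 20 = 10039120

10039120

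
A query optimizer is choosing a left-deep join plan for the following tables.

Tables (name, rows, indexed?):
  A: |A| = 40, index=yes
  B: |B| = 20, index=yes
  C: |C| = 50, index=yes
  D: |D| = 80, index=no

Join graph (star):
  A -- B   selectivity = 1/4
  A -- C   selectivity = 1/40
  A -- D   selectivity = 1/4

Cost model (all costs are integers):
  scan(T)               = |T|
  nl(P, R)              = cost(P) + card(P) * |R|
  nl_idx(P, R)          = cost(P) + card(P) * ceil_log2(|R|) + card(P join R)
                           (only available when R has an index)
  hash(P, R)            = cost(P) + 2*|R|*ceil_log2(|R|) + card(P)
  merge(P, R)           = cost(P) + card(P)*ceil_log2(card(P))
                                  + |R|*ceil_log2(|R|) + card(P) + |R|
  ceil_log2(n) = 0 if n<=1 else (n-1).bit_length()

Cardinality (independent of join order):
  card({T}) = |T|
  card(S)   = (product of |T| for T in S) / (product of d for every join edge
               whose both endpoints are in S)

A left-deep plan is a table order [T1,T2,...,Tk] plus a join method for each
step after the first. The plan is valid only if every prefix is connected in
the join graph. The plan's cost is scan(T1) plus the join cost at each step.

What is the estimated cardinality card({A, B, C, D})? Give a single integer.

5000

Tables in S: A(40), B(20), C(50), D(80)
Edges inside S: A-B(d=4), A-C(d=40), A-D(d=4)
numerator = 40 * 20 * 50 * 80 = 3200000
denominator = 4 * 40 * 4 = 640
card(S) = 3200000 / 640 = 5000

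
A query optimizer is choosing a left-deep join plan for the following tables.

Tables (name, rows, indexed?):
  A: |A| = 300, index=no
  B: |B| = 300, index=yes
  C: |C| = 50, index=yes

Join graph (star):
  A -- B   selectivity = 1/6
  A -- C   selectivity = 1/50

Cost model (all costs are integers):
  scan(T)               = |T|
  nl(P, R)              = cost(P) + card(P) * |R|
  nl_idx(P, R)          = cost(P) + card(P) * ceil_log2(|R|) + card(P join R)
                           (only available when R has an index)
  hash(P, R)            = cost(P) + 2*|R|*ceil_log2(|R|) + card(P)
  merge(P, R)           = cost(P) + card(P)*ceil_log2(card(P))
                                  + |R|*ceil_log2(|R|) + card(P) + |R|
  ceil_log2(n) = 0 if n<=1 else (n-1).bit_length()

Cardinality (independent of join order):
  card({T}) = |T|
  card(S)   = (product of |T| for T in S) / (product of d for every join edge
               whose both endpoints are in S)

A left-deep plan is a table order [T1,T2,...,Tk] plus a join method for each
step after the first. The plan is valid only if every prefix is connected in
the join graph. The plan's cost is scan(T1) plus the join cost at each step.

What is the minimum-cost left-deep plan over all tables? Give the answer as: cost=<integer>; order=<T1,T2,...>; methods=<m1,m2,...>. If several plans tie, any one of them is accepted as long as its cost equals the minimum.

cost=6900; order=A,C,B; methods=hash,hash

Selinger DP (subsets sized 1..n):
  {A}: scan cost=300, card=300
  {B}: scan cost=300, card=300
  {C}: scan cost=50, card=50
  {AB}: card=15000; try (B,hash)→6000, (A,hash)→6000, (B,merge)→6300, (A,merge)→6300, (B,nl_idx)→18000, (B,nl)→90300 …(+1); best=6000 via (B,hash)
  {AC}: card=300; try (C,hash)→1200, (C,nl_idx)→2400, (A,merge)→3400, (C,merge)→3650, (A,hash)→5500, (A,nl)→15050 …(+1); best=1200 via (C,hash)
  {ABC}: card=15000; try (B,hash)→6900, (B,merge)→7200, (B,nl_idx)→18900, (C,hash)→21600, (B,nl)→91200, (C,nl_idx)→111000 …(+2); best=6900 via (B,hash)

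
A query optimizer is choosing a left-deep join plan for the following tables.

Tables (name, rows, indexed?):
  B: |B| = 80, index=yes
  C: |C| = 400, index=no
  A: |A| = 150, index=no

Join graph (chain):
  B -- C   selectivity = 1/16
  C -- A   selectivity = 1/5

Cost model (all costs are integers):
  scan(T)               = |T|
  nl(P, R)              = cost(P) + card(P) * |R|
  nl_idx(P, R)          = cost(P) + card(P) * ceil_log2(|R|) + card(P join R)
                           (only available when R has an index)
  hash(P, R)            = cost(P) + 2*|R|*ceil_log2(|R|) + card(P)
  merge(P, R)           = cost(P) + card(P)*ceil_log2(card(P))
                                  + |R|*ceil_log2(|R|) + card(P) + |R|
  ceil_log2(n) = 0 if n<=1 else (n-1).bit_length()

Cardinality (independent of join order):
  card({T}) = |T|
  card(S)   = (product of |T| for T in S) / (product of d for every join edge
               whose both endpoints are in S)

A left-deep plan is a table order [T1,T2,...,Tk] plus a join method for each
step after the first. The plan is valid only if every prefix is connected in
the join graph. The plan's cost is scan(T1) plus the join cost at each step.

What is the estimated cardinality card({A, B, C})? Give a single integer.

Tables in S: A(150), B(80), C(400)
Edges inside S: B-C(d=16), C-A(d=5)
numerator = 150 * 80 * 400 = 4800000
denominator = 16 * 5 = 80
card(S) = 4800000 / 80 = 60000

60000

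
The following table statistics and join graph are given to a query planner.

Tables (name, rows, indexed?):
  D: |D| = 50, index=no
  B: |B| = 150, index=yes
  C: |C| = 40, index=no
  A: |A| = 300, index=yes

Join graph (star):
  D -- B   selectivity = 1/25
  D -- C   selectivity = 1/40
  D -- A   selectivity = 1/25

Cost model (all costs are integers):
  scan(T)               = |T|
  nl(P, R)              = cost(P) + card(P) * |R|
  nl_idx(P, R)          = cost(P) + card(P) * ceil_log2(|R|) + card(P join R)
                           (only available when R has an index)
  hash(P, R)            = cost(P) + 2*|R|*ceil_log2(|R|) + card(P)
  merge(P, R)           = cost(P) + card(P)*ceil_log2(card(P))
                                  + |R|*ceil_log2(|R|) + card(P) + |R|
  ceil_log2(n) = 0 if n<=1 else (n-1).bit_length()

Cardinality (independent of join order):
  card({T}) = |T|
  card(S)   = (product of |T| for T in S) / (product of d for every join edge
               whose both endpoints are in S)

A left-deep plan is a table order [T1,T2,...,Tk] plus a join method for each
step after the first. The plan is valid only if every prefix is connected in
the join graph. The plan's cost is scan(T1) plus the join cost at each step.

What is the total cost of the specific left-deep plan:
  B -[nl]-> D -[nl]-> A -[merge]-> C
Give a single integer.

144730

step 1: scan B: cost=150, card=150
step 2: join D via nl
    card(P join D) = 150*50/(25) = 300
    cost = 150 + 150*50 = 7650
step 3: join A via nl
    card(P join A) = 300*300/(25) = 3600
    cost = 7650 + 300*300 = 97650
step 4: join C via merge
    card(P join C) = 3600*40/(40) = 3600
    cost = 97650 + 3600*12 + 40*6 + 3600 + 40 = 144730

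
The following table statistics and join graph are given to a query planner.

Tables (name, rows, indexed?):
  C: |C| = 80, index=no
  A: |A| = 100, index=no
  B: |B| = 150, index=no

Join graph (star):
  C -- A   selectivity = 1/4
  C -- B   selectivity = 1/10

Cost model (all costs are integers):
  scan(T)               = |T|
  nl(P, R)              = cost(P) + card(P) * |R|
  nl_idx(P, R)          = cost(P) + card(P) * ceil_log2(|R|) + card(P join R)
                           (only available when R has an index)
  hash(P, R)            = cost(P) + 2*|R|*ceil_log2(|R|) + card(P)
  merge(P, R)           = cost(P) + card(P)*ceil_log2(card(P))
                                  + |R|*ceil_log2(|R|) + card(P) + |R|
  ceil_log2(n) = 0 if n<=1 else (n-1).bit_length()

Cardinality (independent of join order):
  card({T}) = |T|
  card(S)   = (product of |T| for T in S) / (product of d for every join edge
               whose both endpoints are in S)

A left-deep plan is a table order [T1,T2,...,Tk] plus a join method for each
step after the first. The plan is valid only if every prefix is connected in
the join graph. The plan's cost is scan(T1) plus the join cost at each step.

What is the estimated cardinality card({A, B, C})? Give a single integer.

30000

Tables in S: A(100), B(150), C(80)
Edges inside S: C-A(d=4), C-B(d=10)
numerator = 100 * 150 * 80 = 1200000
denominator = 4 * 10 = 40
card(S) = 1200000 / 40 = 30000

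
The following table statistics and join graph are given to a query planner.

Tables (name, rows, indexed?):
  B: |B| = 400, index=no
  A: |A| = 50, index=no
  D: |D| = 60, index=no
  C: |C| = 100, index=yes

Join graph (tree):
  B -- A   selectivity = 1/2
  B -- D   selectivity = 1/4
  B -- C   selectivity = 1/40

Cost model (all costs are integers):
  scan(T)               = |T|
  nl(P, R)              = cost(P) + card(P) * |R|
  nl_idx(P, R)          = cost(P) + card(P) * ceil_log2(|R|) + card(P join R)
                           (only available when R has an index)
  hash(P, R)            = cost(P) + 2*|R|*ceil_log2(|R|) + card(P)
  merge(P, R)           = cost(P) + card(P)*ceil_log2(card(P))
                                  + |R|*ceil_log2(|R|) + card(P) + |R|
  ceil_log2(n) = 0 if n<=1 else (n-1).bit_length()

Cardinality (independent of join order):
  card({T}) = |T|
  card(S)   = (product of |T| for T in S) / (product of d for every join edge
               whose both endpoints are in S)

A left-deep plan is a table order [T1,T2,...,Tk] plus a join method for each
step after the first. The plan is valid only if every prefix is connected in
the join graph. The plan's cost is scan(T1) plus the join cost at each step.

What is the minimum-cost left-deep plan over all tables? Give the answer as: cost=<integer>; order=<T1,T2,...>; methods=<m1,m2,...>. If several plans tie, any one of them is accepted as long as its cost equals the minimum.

cost=19520; order=B,C,D,A; methods=hash,hash,hash

Selinger DP (subsets sized 1..n):
  {B}: scan cost=400, card=400
  {A}: scan cost=50, card=50
  {D}: scan cost=60, card=60
  {C}: scan cost=100, card=100
  {AB}: card=10000; try (A,hash)→1400, (B,merge)→4400, (A,merge)→4750, (B,hash)→7300, (B,nl)→20050, (A,nl)→20400; best=1400 via (A,hash)
  {BD}: card=6000; try (D,hash)→1520, (B,merge)→4480, (D,merge)→4820, (B,hash)→7320, (B,nl)→24060, (D,nl)→24400; best=1520 via (D,hash)
  {BC}: card=1000; try (C,hash)→2200, (C,nl_idx)→4200, (B,merge)→4900, (C,merge)→5200, (B,hash)→7400, (B,nl)→40100 …(+1); best=2200 via (C,hash)
  {ABD}: card=150000; try (A,hash)→8120, (D,hash)→12120, (A,merge)→85870, (D,merge)→151820, (A,nl)→301520, (D,nl)→601400; best=8120 via (A,hash)
  {ABC}: card=25000; try (A,hash)→3800, (C,hash)→12800, (A,merge)→13550, (A,nl)→52200, (C,nl_idx)→96400, (C,merge)→152200 …(+1); best=3800 via (A,hash)
  {BCD}: card=15000; try (D,hash)→3920, (C,hash)→8920, (D,merge)→13620, (C,nl_idx)→58520, (D,nl)→62200, (C,merge)→86320 …(+1); best=3920 via (D,hash)
  {ABCD}: card=375000; try (A,hash)→19520, (D,hash)→29520, (C,hash)→159520, (A,merge)→229270, (D,merge)→404220, (A,nl)→753920 …(+4); best=19520 via (A,hash)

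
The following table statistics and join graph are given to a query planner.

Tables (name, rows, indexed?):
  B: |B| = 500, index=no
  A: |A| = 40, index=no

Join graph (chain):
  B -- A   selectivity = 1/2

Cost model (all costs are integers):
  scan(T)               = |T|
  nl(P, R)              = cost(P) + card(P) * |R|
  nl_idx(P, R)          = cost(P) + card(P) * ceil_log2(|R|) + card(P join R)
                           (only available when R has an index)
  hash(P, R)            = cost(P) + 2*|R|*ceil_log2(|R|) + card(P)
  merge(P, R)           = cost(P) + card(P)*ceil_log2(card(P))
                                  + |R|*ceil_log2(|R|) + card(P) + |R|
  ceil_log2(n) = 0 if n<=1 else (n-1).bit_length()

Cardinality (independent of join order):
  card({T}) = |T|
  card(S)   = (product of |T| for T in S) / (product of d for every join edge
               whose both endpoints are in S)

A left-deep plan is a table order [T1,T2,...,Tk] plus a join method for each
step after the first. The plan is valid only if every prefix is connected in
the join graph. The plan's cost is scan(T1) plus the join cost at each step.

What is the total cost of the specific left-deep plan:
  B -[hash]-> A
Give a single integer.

1480

step 1: scan B: cost=500, card=500
step 2: join A via hash
    card(P join A) = 500*40/(2) = 10000
    cost = 500 + 2*40*6 + 500 = 1480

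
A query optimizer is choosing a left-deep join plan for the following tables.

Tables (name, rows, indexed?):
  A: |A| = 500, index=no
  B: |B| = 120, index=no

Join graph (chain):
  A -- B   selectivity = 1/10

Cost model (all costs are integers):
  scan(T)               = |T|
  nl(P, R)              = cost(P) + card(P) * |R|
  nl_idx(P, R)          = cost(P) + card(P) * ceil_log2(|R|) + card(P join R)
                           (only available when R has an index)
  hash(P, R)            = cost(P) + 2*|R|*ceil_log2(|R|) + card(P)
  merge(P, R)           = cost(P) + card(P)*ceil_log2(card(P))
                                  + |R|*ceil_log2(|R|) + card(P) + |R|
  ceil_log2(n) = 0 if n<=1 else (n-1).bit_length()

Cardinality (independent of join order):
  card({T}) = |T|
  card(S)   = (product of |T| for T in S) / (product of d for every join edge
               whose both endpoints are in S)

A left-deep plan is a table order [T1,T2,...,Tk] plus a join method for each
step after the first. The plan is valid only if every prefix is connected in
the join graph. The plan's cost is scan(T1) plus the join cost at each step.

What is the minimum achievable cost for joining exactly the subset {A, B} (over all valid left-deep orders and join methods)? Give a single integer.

2680

Selinger DP over subsets of {A,B}:
  {A}: scan cost=500, card=500
  {B}: scan cost=120, card=120
  {AB}: card=6000; try (B,hash)→2680, (A,merge)→6080, (B,merge)→6460, (A,hash)→9240, (A,nl)→60120, (B,nl)→60500; best=2680 via (B,hash)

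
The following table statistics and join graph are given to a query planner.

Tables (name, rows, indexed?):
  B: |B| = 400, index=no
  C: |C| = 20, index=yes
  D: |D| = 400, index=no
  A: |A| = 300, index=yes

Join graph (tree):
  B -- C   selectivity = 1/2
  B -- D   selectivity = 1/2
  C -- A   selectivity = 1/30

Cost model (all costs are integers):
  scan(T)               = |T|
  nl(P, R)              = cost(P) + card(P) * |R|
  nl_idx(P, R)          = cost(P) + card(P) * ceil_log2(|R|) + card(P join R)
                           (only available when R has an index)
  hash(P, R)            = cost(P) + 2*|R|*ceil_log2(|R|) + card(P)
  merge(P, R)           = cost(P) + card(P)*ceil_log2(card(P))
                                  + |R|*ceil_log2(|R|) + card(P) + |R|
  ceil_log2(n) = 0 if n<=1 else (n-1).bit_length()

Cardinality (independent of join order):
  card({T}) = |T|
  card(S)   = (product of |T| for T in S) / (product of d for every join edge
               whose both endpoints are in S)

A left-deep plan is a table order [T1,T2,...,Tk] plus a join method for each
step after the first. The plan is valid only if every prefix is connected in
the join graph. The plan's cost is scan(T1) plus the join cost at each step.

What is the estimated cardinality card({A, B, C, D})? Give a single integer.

Tables in S: A(300), B(400), C(20), D(400)
Edges inside S: B-C(d=2), B-D(d=2), C-A(d=30)
numerator = 300 * 400 * 20 * 400 = 960000000
denominator = 2 * 2 * 30 = 120
card(S) = 960000000 / 120 = 8000000

8000000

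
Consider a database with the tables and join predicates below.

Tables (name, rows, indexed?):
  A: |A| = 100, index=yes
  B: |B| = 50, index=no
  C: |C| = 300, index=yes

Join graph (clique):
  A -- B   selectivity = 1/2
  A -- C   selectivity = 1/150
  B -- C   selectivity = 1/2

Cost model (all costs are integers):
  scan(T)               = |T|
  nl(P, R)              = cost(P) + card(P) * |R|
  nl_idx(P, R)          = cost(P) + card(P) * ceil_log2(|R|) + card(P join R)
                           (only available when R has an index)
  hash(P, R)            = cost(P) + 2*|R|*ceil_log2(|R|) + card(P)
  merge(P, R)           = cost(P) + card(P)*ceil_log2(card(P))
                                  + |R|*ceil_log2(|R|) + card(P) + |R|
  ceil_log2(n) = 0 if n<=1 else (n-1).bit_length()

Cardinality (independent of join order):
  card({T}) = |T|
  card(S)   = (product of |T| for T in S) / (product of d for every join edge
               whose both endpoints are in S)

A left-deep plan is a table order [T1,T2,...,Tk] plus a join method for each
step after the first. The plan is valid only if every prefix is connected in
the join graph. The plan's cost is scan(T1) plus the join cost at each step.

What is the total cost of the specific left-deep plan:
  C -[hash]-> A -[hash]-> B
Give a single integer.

step 1: scan C: cost=300, card=300
step 2: join A via hash
    card(P join A) = 300*100/(150) = 200
    cost = 300 + 2*100*7 + 300 = 2000
step 3: join B via hash
    card(P join B) = 200*50/(2*2) = 2500
    cost = 2000 + 2*50*6 + 200 = 2800

2800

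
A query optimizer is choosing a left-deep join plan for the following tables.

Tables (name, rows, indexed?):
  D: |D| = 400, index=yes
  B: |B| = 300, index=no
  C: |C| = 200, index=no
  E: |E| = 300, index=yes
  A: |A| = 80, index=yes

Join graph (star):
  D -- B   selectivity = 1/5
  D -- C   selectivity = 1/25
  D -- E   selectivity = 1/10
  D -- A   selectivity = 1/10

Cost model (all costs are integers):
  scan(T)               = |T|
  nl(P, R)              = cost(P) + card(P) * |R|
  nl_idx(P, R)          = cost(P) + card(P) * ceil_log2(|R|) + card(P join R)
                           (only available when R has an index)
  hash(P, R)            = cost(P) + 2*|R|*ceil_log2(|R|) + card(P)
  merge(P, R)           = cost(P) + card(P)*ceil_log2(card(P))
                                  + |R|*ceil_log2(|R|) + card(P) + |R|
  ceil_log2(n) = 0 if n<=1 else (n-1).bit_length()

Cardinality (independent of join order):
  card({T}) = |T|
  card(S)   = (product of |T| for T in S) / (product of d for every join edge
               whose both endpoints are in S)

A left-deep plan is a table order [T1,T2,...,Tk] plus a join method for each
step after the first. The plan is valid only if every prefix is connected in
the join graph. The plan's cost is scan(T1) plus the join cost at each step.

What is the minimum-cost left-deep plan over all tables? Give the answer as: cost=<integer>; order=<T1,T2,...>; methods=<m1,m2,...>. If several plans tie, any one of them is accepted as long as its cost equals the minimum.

cost=812720; order=D,A,C,E,B; methods=hash,hash,hash,hash

Selinger DP (subsets sized 1..n):
  {D}: scan cost=400, card=400
  {B}: scan cost=300, card=300
  {C}: scan cost=200, card=200
  {E}: scan cost=300, card=300
  {A}: scan cost=80, card=80
  {BD}: card=24000; try (B,hash)→6200, (D,merge)→7300, (B,merge)→7400, (D,hash)→7800, (D,nl_idx)→27000, (D,nl)→120300 …(+1); best=6200 via (B,hash)
  {CD}: card=3200; try (C,hash)→4000, (D,nl_idx)→5200, (D,merge)→6000, (C,merge)→6200, (D,hash)→7600, (D,nl)→80200 …(+1); best=4000 via (C,hash)
  {DE}: card=12000; try (E,hash)→6200, (D,merge)→7300, (E,merge)→7400, (D,hash)→7800, (D,nl_idx)→15000, (E,nl_idx)→16000 …(+2); best=6200 via (E,hash)
  {AD}: card=3200; try (A,hash)→1920, (D,nl_idx)→4000, (D,merge)→4720, (A,merge)→5040, (A,nl_idx)→6400, (D,hash)→7360 …(+2); best=1920 via (A,hash)
  {BCD}: card=192000; try (B,hash)→12600, (C,hash)→33400, (B,merge)→48600, (C,merge)→392000, (B,nl)→964000, (C,nl)→4806200; best=12600 via (B,hash)
  {BDE}: card=720000; try (B,hash)→23600, (E,hash)→35600, (B,merge)→189200, (E,merge)→393200, (E,nl_idx)→942200, (B,nl)→3606200 …(+1); best=23600 via (B,hash)
  {ABD}: card=192000; try (B,hash)→10520, (A,hash)→31320, (B,merge)→46520, (A,nl_idx)→366200, (A,merge)→390840, (B,nl)→961920 …(+1); best=10520 via (B,hash)
  {CDE}: card=96000; try (E,hash)→12600, (C,hash)→21400, (E,merge)→48600, (E,nl_idx)→128800, (C,merge)→188000, (E,nl)→964000 …(+1); best=12600 via (E,hash)
  {ACD}: card=25600; try (C,hash)→8320, (A,hash)→8320, (C,merge)→45320, (A,merge)→46240, (A,nl_idx)→52000, (A,nl)→260000 …(+1); best=8320 via (C,hash)
  {ADE}: card=96000; try (E,hash)→10520, (A,hash)→19320, (E,merge)→46520, (E,nl_idx)→126720, (A,nl_idx)→186200, (A,merge)→186840 …(+2); best=10520 via (E,hash)
  {BCDE}: card=5760000; try (B,hash)→114000, (E,hash)→210000, (C,hash)→746800, (B,merge)→1743600, (E,merge)→3663600, (E,nl_idx)→7500600 …(+4); best=114000 via (B,hash)
  {ABCD}: card=1536000; try (B,hash)→39320, (C,hash)→205720, (A,hash)→205720, (B,merge)→420920, (A,nl_idx)→2892600, (C,merge)→3660320 …(+4); best=39320 via (B,hash)
  {ABDE}: card=5760000; try (B,hash)→111920, (E,hash)→207920, (A,hash)→744720, (B,merge)→1741520, (E,merge)→3661520, (E,nl_idx)→7498520 …(+5); best=111920 via (B,hash)
  {ACDE}: card=768000; try (E,hash)→39320, (C,hash)→109720, (A,hash)→109720, (E,merge)→420920, (E,nl_idx)→1006720, (A,nl_idx)→1452600 …(+5); best=39320 via (E,hash)
  {ABCDE}: card=46080000; try (B,hash)→812720, (E,hash)→1580720, (C,hash)→5875120, (A,hash)→5875120, (B,merge)→16170320, (E,merge)→33834320 …(+8); best=812720 via (B,hash)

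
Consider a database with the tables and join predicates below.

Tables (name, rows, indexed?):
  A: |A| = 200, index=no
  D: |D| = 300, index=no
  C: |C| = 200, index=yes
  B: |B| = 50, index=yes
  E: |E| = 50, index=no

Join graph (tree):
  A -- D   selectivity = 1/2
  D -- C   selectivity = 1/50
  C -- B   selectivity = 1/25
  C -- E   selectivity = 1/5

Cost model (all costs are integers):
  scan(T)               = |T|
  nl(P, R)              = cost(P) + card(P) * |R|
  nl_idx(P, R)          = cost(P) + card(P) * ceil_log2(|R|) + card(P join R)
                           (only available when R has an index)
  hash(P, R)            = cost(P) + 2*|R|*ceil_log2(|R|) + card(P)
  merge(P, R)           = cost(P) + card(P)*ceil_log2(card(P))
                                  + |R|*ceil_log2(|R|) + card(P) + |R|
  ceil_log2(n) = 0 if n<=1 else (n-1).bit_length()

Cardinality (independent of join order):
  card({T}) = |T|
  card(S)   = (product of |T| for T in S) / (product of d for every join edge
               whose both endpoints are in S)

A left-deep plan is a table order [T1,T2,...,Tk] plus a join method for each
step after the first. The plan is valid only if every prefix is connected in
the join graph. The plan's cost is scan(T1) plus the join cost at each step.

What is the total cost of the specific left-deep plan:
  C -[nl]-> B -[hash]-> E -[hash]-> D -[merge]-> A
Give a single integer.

step 1: scan C: cost=200, card=200
step 2: join B via nl
    card(P join B) = 200*50/(25) = 400
    cost = 200 + 200*50 = 10200
step 3: join E via hash
    card(P join E) = 400*50/(5) = 4000
    cost = 10200 + 2*50*6 + 400 = 11200
step 4: join D via hash
    card(P join D) = 4000*300/(50) = 24000
    cost = 11200 + 2*300*9 + 4000 = 20600
step 5: join A via merge
    card(P join A) = 24000*200/(2) = 2400000
    cost = 20600 + 24000*15 + 200*8 + 24000 + 200 = 406400

406400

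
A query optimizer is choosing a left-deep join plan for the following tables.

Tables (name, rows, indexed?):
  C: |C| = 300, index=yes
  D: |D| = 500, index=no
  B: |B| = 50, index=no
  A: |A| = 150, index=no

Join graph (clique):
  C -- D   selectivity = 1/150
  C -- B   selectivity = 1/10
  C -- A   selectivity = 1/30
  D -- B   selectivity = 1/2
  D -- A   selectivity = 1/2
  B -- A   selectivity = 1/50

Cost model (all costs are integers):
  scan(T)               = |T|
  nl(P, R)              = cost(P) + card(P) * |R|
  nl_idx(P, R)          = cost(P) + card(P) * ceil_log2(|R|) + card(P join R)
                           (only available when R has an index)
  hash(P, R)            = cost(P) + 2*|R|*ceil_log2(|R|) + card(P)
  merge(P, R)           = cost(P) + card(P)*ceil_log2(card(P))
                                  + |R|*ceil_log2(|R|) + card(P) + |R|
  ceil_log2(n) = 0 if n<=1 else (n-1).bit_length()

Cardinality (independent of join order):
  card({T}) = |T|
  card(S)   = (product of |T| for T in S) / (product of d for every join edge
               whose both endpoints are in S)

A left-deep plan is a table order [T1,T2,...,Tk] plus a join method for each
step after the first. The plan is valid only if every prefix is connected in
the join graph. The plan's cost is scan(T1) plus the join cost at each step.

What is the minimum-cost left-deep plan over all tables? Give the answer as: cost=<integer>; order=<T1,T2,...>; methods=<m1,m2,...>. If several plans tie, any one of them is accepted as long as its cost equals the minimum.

cost=8750; order=A,B,C,D; methods=hash,nl_idx,merge

Selinger DP (subsets sized 1..n):
  {C}: scan cost=300, card=300
  {D}: scan cost=500, card=500
  {B}: scan cost=50, card=50
  {A}: scan cost=150, card=150
  {CD}: card=1000; try (C,nl_idx)→6000, (C,hash)→6400, (D,merge)→8300, (C,merge)→8500, (D,hash)→9600, (D,nl)→150300 …(+1); best=6000 via (C,nl_idx)
  {BC}: card=1500; try (B,hash)→1200, (C,nl_idx)→2000, (C,merge)→3400, (B,merge)→3650, (C,hash)→5500, (C,nl)→15050 …(+1); best=1200 via (B,hash)
  {AC}: card=1500; try (C,nl_idx)→3000, (A,hash)→3000, (C,merge)→4500, (A,merge)→4650, (C,hash)→5700, (C,nl)→45150 …(+1); best=3000 via (C,nl_idx)
  {BD}: card=12500; try (B,hash)→1600, (D,merge)→5400, (B,merge)→5850, (D,hash)→9100, (D,nl)→25050, (B,nl)→25500; best=1600 via (B,hash)
  {AD}: card=37500; try (A,hash)→3400, (D,merge)→6500, (A,merge)→6850, (D,hash)→9300, (D,nl)→75150, (A,nl)→75500; best=3400 via (A,hash)
  {AB}: card=150; try (B,hash)→900, (A,merge)→1750, (B,merge)→1850, (A,hash)→2500, (A,nl)→7550, (B,nl)→7650; best=900 via (B,hash)
  {BCD}: card=2500; try (B,hash)→7600, (D,hash)→11700, (B,merge)→17350, (C,hash)→19500, (D,merge)→24200, (B,nl)→56000 …(+4); best=7600 via (B,hash)
  {ACD}: card=2500; try (A,hash)→9400, (D,hash)→13500, (A,merge)→18350, (D,merge)→26000, (C,hash)→46300, (A,nl)→156000 …(+4); best=9400 via (A,hash)
  {ABC}: card=150; try (C,nl_idx)→2400, (B,hash)→5100, (A,hash)→5100, (C,merge)→5250, (C,hash)→6450, (A,merge)→20550 …(+4); best=2400 via (C,nl_idx)
  {ABD}: card=18750; try (D,merge)→7250, (D,hash)→10050, (A,hash)→16500, (B,hash)→41500, (D,nl)→75900, (A,merge)→190450 …(+3); best=7250 via (D,merge)
  {ABCD}: card=125; try (D,merge)→8750, (D,hash)→11550, (B,hash)→12500, (A,hash)→12500, (C,hash)→31400, (A,merge)→41450 …(+7); best=8750 via (D,merge)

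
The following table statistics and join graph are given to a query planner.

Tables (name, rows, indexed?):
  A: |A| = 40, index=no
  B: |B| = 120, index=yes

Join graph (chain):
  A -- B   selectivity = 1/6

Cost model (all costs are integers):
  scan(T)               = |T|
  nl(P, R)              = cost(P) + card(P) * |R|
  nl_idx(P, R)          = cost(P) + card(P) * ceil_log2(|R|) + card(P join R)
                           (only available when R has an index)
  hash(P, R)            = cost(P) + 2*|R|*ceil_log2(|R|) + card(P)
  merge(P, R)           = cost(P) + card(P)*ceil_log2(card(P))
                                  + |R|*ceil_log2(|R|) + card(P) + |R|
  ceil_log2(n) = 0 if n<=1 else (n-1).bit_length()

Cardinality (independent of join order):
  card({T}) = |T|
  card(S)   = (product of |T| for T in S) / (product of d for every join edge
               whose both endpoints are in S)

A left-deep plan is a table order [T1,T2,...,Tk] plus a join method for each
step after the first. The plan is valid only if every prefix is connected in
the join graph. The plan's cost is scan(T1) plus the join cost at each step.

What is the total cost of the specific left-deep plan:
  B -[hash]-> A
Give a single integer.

720

step 1: scan B: cost=120, card=120
step 2: join A via hash
    card(P join A) = 120*40/(6) = 800
    cost = 120 + 2*40*6 + 120 = 720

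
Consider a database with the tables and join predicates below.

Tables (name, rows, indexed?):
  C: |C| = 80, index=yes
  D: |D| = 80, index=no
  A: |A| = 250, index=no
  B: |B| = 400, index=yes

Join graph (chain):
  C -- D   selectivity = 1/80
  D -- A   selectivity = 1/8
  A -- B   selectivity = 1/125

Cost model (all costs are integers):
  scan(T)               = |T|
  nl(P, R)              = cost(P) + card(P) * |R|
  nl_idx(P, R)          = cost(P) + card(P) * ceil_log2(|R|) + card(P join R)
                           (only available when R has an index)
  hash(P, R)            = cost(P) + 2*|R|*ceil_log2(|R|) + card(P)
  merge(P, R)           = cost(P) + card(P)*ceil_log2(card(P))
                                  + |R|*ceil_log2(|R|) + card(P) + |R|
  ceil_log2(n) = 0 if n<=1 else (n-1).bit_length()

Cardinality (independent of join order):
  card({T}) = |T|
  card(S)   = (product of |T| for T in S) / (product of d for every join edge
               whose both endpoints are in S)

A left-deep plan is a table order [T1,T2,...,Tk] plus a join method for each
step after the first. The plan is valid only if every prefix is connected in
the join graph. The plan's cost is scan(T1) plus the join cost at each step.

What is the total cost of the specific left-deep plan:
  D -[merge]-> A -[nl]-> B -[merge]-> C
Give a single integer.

step 1: scan D: cost=80, card=80
step 2: join A via merge
    card(P join A) = 80*250/(8) = 2500
    cost = 80 + 80*7 + 250*8 + 80 + 250 = 2970
step 3: join B via nl
    card(P join B) = 2500*400/(125) = 8000
    cost = 2970 + 2500*400 = 1002970
step 4: join C via merge
    card(P join C) = 8000*80/(80) = 8000
    cost = 1002970 + 8000*13 + 80*7 + 8000 + 80 = 1115610

1115610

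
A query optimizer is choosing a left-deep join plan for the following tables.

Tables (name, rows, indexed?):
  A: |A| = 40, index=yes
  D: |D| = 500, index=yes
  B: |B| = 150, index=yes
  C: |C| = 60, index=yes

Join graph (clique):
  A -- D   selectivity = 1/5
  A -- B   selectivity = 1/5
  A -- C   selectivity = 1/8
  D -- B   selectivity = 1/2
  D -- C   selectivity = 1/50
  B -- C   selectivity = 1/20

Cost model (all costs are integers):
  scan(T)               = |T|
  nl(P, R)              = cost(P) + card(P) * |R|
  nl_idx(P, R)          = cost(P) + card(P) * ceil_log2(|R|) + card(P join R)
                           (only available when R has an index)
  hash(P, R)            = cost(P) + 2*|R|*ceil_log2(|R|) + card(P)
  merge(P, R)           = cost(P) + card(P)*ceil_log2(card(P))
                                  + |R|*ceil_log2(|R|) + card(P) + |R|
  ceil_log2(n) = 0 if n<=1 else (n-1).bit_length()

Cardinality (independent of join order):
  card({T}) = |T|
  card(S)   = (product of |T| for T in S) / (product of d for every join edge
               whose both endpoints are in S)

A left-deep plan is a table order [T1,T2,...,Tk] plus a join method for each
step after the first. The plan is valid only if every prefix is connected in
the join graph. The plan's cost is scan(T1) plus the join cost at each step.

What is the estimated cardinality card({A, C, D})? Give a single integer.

600

Tables in S: A(40), C(60), D(500)
Edges inside S: A-D(d=5), A-C(d=8), D-C(d=50)
numerator = 40 * 60 * 500 = 1200000
denominator = 5 * 8 * 50 = 2000
card(S) = 1200000 / 2000 = 600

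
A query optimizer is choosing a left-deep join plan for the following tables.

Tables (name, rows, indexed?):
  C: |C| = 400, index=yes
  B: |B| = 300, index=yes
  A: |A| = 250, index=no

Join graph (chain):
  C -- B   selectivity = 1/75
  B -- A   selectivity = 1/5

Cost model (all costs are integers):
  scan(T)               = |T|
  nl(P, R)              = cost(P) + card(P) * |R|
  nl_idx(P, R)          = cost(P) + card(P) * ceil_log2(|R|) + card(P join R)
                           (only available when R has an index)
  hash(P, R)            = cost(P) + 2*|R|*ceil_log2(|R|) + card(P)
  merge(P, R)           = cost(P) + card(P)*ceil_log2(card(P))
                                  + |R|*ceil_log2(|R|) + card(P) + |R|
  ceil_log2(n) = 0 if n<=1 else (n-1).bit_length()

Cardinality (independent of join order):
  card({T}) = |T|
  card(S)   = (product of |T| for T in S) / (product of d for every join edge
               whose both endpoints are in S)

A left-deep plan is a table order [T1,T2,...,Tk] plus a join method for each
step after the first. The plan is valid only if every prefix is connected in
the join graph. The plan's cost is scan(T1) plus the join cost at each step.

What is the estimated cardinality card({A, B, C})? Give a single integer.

Tables in S: A(250), B(300), C(400)
Edges inside S: C-B(d=75), B-A(d=5)
numerator = 250 * 300 * 400 = 30000000
denominator = 75 * 5 = 375
card(S) = 30000000 / 375 = 80000

80000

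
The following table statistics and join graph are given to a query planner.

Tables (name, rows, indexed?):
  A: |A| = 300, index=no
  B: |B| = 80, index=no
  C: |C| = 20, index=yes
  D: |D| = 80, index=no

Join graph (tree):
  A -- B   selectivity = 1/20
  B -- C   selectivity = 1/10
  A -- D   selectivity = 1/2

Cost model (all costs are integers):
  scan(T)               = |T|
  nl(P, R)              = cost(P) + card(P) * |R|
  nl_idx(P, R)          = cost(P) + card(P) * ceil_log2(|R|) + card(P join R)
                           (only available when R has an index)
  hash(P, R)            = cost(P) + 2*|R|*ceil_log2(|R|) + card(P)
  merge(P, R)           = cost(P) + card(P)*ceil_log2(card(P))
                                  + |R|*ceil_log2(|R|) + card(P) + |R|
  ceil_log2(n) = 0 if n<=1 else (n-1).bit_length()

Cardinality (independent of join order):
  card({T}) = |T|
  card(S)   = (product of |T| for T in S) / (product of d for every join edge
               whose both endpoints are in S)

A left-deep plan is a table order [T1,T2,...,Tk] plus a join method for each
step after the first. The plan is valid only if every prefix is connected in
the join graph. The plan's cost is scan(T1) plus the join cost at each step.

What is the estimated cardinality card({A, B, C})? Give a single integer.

Tables in S: A(300), B(80), C(20)
Edges inside S: A-B(d=20), B-C(d=10)
numerator = 300 * 80 * 20 = 480000
denominator = 20 * 10 = 200
card(S) = 480000 / 200 = 2400

2400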